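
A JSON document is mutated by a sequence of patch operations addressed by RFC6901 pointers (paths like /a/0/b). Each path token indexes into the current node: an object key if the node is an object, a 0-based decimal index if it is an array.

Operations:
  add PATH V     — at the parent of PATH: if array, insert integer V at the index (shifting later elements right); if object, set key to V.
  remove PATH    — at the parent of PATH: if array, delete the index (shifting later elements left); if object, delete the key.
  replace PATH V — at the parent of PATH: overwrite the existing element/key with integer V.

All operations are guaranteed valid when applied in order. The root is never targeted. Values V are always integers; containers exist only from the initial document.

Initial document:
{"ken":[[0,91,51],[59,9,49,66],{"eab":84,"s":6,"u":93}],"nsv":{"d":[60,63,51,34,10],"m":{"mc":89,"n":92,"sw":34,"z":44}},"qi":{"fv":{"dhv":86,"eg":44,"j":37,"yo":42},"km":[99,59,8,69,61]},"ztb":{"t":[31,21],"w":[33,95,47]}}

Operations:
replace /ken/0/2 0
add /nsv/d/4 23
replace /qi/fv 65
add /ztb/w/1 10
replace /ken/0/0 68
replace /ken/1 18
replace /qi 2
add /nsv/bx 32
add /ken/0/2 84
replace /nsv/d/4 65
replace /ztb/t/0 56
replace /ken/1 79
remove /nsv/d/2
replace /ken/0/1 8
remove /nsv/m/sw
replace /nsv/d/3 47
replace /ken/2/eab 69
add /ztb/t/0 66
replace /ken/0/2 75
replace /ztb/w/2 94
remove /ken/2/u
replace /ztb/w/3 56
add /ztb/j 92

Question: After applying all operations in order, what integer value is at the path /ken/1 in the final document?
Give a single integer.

Answer: 79

Derivation:
After op 1 (replace /ken/0/2 0): {"ken":[[0,91,0],[59,9,49,66],{"eab":84,"s":6,"u":93}],"nsv":{"d":[60,63,51,34,10],"m":{"mc":89,"n":92,"sw":34,"z":44}},"qi":{"fv":{"dhv":86,"eg":44,"j":37,"yo":42},"km":[99,59,8,69,61]},"ztb":{"t":[31,21],"w":[33,95,47]}}
After op 2 (add /nsv/d/4 23): {"ken":[[0,91,0],[59,9,49,66],{"eab":84,"s":6,"u":93}],"nsv":{"d":[60,63,51,34,23,10],"m":{"mc":89,"n":92,"sw":34,"z":44}},"qi":{"fv":{"dhv":86,"eg":44,"j":37,"yo":42},"km":[99,59,8,69,61]},"ztb":{"t":[31,21],"w":[33,95,47]}}
After op 3 (replace /qi/fv 65): {"ken":[[0,91,0],[59,9,49,66],{"eab":84,"s":6,"u":93}],"nsv":{"d":[60,63,51,34,23,10],"m":{"mc":89,"n":92,"sw":34,"z":44}},"qi":{"fv":65,"km":[99,59,8,69,61]},"ztb":{"t":[31,21],"w":[33,95,47]}}
After op 4 (add /ztb/w/1 10): {"ken":[[0,91,0],[59,9,49,66],{"eab":84,"s":6,"u":93}],"nsv":{"d":[60,63,51,34,23,10],"m":{"mc":89,"n":92,"sw":34,"z":44}},"qi":{"fv":65,"km":[99,59,8,69,61]},"ztb":{"t":[31,21],"w":[33,10,95,47]}}
After op 5 (replace /ken/0/0 68): {"ken":[[68,91,0],[59,9,49,66],{"eab":84,"s":6,"u":93}],"nsv":{"d":[60,63,51,34,23,10],"m":{"mc":89,"n":92,"sw":34,"z":44}},"qi":{"fv":65,"km":[99,59,8,69,61]},"ztb":{"t":[31,21],"w":[33,10,95,47]}}
After op 6 (replace /ken/1 18): {"ken":[[68,91,0],18,{"eab":84,"s":6,"u":93}],"nsv":{"d":[60,63,51,34,23,10],"m":{"mc":89,"n":92,"sw":34,"z":44}},"qi":{"fv":65,"km":[99,59,8,69,61]},"ztb":{"t":[31,21],"w":[33,10,95,47]}}
After op 7 (replace /qi 2): {"ken":[[68,91,0],18,{"eab":84,"s":6,"u":93}],"nsv":{"d":[60,63,51,34,23,10],"m":{"mc":89,"n":92,"sw":34,"z":44}},"qi":2,"ztb":{"t":[31,21],"w":[33,10,95,47]}}
After op 8 (add /nsv/bx 32): {"ken":[[68,91,0],18,{"eab":84,"s":6,"u":93}],"nsv":{"bx":32,"d":[60,63,51,34,23,10],"m":{"mc":89,"n":92,"sw":34,"z":44}},"qi":2,"ztb":{"t":[31,21],"w":[33,10,95,47]}}
After op 9 (add /ken/0/2 84): {"ken":[[68,91,84,0],18,{"eab":84,"s":6,"u":93}],"nsv":{"bx":32,"d":[60,63,51,34,23,10],"m":{"mc":89,"n":92,"sw":34,"z":44}},"qi":2,"ztb":{"t":[31,21],"w":[33,10,95,47]}}
After op 10 (replace /nsv/d/4 65): {"ken":[[68,91,84,0],18,{"eab":84,"s":6,"u":93}],"nsv":{"bx":32,"d":[60,63,51,34,65,10],"m":{"mc":89,"n":92,"sw":34,"z":44}},"qi":2,"ztb":{"t":[31,21],"w":[33,10,95,47]}}
After op 11 (replace /ztb/t/0 56): {"ken":[[68,91,84,0],18,{"eab":84,"s":6,"u":93}],"nsv":{"bx":32,"d":[60,63,51,34,65,10],"m":{"mc":89,"n":92,"sw":34,"z":44}},"qi":2,"ztb":{"t":[56,21],"w":[33,10,95,47]}}
After op 12 (replace /ken/1 79): {"ken":[[68,91,84,0],79,{"eab":84,"s":6,"u":93}],"nsv":{"bx":32,"d":[60,63,51,34,65,10],"m":{"mc":89,"n":92,"sw":34,"z":44}},"qi":2,"ztb":{"t":[56,21],"w":[33,10,95,47]}}
After op 13 (remove /nsv/d/2): {"ken":[[68,91,84,0],79,{"eab":84,"s":6,"u":93}],"nsv":{"bx":32,"d":[60,63,34,65,10],"m":{"mc":89,"n":92,"sw":34,"z":44}},"qi":2,"ztb":{"t":[56,21],"w":[33,10,95,47]}}
After op 14 (replace /ken/0/1 8): {"ken":[[68,8,84,0],79,{"eab":84,"s":6,"u":93}],"nsv":{"bx":32,"d":[60,63,34,65,10],"m":{"mc":89,"n":92,"sw":34,"z":44}},"qi":2,"ztb":{"t":[56,21],"w":[33,10,95,47]}}
After op 15 (remove /nsv/m/sw): {"ken":[[68,8,84,0],79,{"eab":84,"s":6,"u":93}],"nsv":{"bx":32,"d":[60,63,34,65,10],"m":{"mc":89,"n":92,"z":44}},"qi":2,"ztb":{"t":[56,21],"w":[33,10,95,47]}}
After op 16 (replace /nsv/d/3 47): {"ken":[[68,8,84,0],79,{"eab":84,"s":6,"u":93}],"nsv":{"bx":32,"d":[60,63,34,47,10],"m":{"mc":89,"n":92,"z":44}},"qi":2,"ztb":{"t":[56,21],"w":[33,10,95,47]}}
After op 17 (replace /ken/2/eab 69): {"ken":[[68,8,84,0],79,{"eab":69,"s":6,"u":93}],"nsv":{"bx":32,"d":[60,63,34,47,10],"m":{"mc":89,"n":92,"z":44}},"qi":2,"ztb":{"t":[56,21],"w":[33,10,95,47]}}
After op 18 (add /ztb/t/0 66): {"ken":[[68,8,84,0],79,{"eab":69,"s":6,"u":93}],"nsv":{"bx":32,"d":[60,63,34,47,10],"m":{"mc":89,"n":92,"z":44}},"qi":2,"ztb":{"t":[66,56,21],"w":[33,10,95,47]}}
After op 19 (replace /ken/0/2 75): {"ken":[[68,8,75,0],79,{"eab":69,"s":6,"u":93}],"nsv":{"bx":32,"d":[60,63,34,47,10],"m":{"mc":89,"n":92,"z":44}},"qi":2,"ztb":{"t":[66,56,21],"w":[33,10,95,47]}}
After op 20 (replace /ztb/w/2 94): {"ken":[[68,8,75,0],79,{"eab":69,"s":6,"u":93}],"nsv":{"bx":32,"d":[60,63,34,47,10],"m":{"mc":89,"n":92,"z":44}},"qi":2,"ztb":{"t":[66,56,21],"w":[33,10,94,47]}}
After op 21 (remove /ken/2/u): {"ken":[[68,8,75,0],79,{"eab":69,"s":6}],"nsv":{"bx":32,"d":[60,63,34,47,10],"m":{"mc":89,"n":92,"z":44}},"qi":2,"ztb":{"t":[66,56,21],"w":[33,10,94,47]}}
After op 22 (replace /ztb/w/3 56): {"ken":[[68,8,75,0],79,{"eab":69,"s":6}],"nsv":{"bx":32,"d":[60,63,34,47,10],"m":{"mc":89,"n":92,"z":44}},"qi":2,"ztb":{"t":[66,56,21],"w":[33,10,94,56]}}
After op 23 (add /ztb/j 92): {"ken":[[68,8,75,0],79,{"eab":69,"s":6}],"nsv":{"bx":32,"d":[60,63,34,47,10],"m":{"mc":89,"n":92,"z":44}},"qi":2,"ztb":{"j":92,"t":[66,56,21],"w":[33,10,94,56]}}
Value at /ken/1: 79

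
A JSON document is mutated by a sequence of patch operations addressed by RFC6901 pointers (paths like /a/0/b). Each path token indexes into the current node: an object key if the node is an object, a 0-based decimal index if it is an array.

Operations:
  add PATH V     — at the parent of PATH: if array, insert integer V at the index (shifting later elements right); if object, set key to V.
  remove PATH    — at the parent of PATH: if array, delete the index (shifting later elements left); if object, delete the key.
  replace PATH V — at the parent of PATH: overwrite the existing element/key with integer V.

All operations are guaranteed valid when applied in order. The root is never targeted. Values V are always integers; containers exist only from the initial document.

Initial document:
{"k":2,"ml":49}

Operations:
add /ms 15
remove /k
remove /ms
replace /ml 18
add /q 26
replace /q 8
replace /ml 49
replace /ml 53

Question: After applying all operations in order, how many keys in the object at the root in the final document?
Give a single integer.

After op 1 (add /ms 15): {"k":2,"ml":49,"ms":15}
After op 2 (remove /k): {"ml":49,"ms":15}
After op 3 (remove /ms): {"ml":49}
After op 4 (replace /ml 18): {"ml":18}
After op 5 (add /q 26): {"ml":18,"q":26}
After op 6 (replace /q 8): {"ml":18,"q":8}
After op 7 (replace /ml 49): {"ml":49,"q":8}
After op 8 (replace /ml 53): {"ml":53,"q":8}
Size at the root: 2

Answer: 2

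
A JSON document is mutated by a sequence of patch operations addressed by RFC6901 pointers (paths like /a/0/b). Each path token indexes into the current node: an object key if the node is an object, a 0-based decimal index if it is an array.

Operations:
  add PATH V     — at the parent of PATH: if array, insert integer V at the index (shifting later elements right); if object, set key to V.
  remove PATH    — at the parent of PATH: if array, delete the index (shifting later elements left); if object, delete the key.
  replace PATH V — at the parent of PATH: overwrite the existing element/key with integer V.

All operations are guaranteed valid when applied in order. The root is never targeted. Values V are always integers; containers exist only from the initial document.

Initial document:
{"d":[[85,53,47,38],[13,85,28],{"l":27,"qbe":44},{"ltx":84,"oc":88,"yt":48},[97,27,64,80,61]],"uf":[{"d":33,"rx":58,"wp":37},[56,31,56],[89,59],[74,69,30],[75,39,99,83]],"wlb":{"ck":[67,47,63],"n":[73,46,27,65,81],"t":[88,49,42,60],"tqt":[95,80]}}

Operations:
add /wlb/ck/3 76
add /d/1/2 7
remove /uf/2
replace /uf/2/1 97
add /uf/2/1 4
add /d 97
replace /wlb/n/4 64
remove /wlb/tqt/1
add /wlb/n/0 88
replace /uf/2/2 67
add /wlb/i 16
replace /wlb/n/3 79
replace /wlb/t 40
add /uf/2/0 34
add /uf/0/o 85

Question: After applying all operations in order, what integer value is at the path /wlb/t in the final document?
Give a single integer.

Answer: 40

Derivation:
After op 1 (add /wlb/ck/3 76): {"d":[[85,53,47,38],[13,85,28],{"l":27,"qbe":44},{"ltx":84,"oc":88,"yt":48},[97,27,64,80,61]],"uf":[{"d":33,"rx":58,"wp":37},[56,31,56],[89,59],[74,69,30],[75,39,99,83]],"wlb":{"ck":[67,47,63,76],"n":[73,46,27,65,81],"t":[88,49,42,60],"tqt":[95,80]}}
After op 2 (add /d/1/2 7): {"d":[[85,53,47,38],[13,85,7,28],{"l":27,"qbe":44},{"ltx":84,"oc":88,"yt":48},[97,27,64,80,61]],"uf":[{"d":33,"rx":58,"wp":37},[56,31,56],[89,59],[74,69,30],[75,39,99,83]],"wlb":{"ck":[67,47,63,76],"n":[73,46,27,65,81],"t":[88,49,42,60],"tqt":[95,80]}}
After op 3 (remove /uf/2): {"d":[[85,53,47,38],[13,85,7,28],{"l":27,"qbe":44},{"ltx":84,"oc":88,"yt":48},[97,27,64,80,61]],"uf":[{"d":33,"rx":58,"wp":37},[56,31,56],[74,69,30],[75,39,99,83]],"wlb":{"ck":[67,47,63,76],"n":[73,46,27,65,81],"t":[88,49,42,60],"tqt":[95,80]}}
After op 4 (replace /uf/2/1 97): {"d":[[85,53,47,38],[13,85,7,28],{"l":27,"qbe":44},{"ltx":84,"oc":88,"yt":48},[97,27,64,80,61]],"uf":[{"d":33,"rx":58,"wp":37},[56,31,56],[74,97,30],[75,39,99,83]],"wlb":{"ck":[67,47,63,76],"n":[73,46,27,65,81],"t":[88,49,42,60],"tqt":[95,80]}}
After op 5 (add /uf/2/1 4): {"d":[[85,53,47,38],[13,85,7,28],{"l":27,"qbe":44},{"ltx":84,"oc":88,"yt":48},[97,27,64,80,61]],"uf":[{"d":33,"rx":58,"wp":37},[56,31,56],[74,4,97,30],[75,39,99,83]],"wlb":{"ck":[67,47,63,76],"n":[73,46,27,65,81],"t":[88,49,42,60],"tqt":[95,80]}}
After op 6 (add /d 97): {"d":97,"uf":[{"d":33,"rx":58,"wp":37},[56,31,56],[74,4,97,30],[75,39,99,83]],"wlb":{"ck":[67,47,63,76],"n":[73,46,27,65,81],"t":[88,49,42,60],"tqt":[95,80]}}
After op 7 (replace /wlb/n/4 64): {"d":97,"uf":[{"d":33,"rx":58,"wp":37},[56,31,56],[74,4,97,30],[75,39,99,83]],"wlb":{"ck":[67,47,63,76],"n":[73,46,27,65,64],"t":[88,49,42,60],"tqt":[95,80]}}
After op 8 (remove /wlb/tqt/1): {"d":97,"uf":[{"d":33,"rx":58,"wp":37},[56,31,56],[74,4,97,30],[75,39,99,83]],"wlb":{"ck":[67,47,63,76],"n":[73,46,27,65,64],"t":[88,49,42,60],"tqt":[95]}}
After op 9 (add /wlb/n/0 88): {"d":97,"uf":[{"d":33,"rx":58,"wp":37},[56,31,56],[74,4,97,30],[75,39,99,83]],"wlb":{"ck":[67,47,63,76],"n":[88,73,46,27,65,64],"t":[88,49,42,60],"tqt":[95]}}
After op 10 (replace /uf/2/2 67): {"d":97,"uf":[{"d":33,"rx":58,"wp":37},[56,31,56],[74,4,67,30],[75,39,99,83]],"wlb":{"ck":[67,47,63,76],"n":[88,73,46,27,65,64],"t":[88,49,42,60],"tqt":[95]}}
After op 11 (add /wlb/i 16): {"d":97,"uf":[{"d":33,"rx":58,"wp":37},[56,31,56],[74,4,67,30],[75,39,99,83]],"wlb":{"ck":[67,47,63,76],"i":16,"n":[88,73,46,27,65,64],"t":[88,49,42,60],"tqt":[95]}}
After op 12 (replace /wlb/n/3 79): {"d":97,"uf":[{"d":33,"rx":58,"wp":37},[56,31,56],[74,4,67,30],[75,39,99,83]],"wlb":{"ck":[67,47,63,76],"i":16,"n":[88,73,46,79,65,64],"t":[88,49,42,60],"tqt":[95]}}
After op 13 (replace /wlb/t 40): {"d":97,"uf":[{"d":33,"rx":58,"wp":37},[56,31,56],[74,4,67,30],[75,39,99,83]],"wlb":{"ck":[67,47,63,76],"i":16,"n":[88,73,46,79,65,64],"t":40,"tqt":[95]}}
After op 14 (add /uf/2/0 34): {"d":97,"uf":[{"d":33,"rx":58,"wp":37},[56,31,56],[34,74,4,67,30],[75,39,99,83]],"wlb":{"ck":[67,47,63,76],"i":16,"n":[88,73,46,79,65,64],"t":40,"tqt":[95]}}
After op 15 (add /uf/0/o 85): {"d":97,"uf":[{"d":33,"o":85,"rx":58,"wp":37},[56,31,56],[34,74,4,67,30],[75,39,99,83]],"wlb":{"ck":[67,47,63,76],"i":16,"n":[88,73,46,79,65,64],"t":40,"tqt":[95]}}
Value at /wlb/t: 40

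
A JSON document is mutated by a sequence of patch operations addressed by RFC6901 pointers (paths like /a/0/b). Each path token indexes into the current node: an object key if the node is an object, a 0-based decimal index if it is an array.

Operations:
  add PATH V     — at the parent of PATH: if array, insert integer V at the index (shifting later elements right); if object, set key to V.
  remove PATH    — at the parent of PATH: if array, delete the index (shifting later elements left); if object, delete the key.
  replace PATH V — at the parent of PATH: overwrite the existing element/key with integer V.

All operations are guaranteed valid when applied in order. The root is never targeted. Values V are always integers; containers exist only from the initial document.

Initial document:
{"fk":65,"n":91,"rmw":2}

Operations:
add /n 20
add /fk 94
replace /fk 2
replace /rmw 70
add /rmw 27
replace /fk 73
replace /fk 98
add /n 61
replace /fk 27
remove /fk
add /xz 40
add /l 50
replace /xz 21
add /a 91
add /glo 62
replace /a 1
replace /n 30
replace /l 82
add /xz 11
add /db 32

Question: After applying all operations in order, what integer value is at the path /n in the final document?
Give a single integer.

Answer: 30

Derivation:
After op 1 (add /n 20): {"fk":65,"n":20,"rmw":2}
After op 2 (add /fk 94): {"fk":94,"n":20,"rmw":2}
After op 3 (replace /fk 2): {"fk":2,"n":20,"rmw":2}
After op 4 (replace /rmw 70): {"fk":2,"n":20,"rmw":70}
After op 5 (add /rmw 27): {"fk":2,"n":20,"rmw":27}
After op 6 (replace /fk 73): {"fk":73,"n":20,"rmw":27}
After op 7 (replace /fk 98): {"fk":98,"n":20,"rmw":27}
After op 8 (add /n 61): {"fk":98,"n":61,"rmw":27}
After op 9 (replace /fk 27): {"fk":27,"n":61,"rmw":27}
After op 10 (remove /fk): {"n":61,"rmw":27}
After op 11 (add /xz 40): {"n":61,"rmw":27,"xz":40}
After op 12 (add /l 50): {"l":50,"n":61,"rmw":27,"xz":40}
After op 13 (replace /xz 21): {"l":50,"n":61,"rmw":27,"xz":21}
After op 14 (add /a 91): {"a":91,"l":50,"n":61,"rmw":27,"xz":21}
After op 15 (add /glo 62): {"a":91,"glo":62,"l":50,"n":61,"rmw":27,"xz":21}
After op 16 (replace /a 1): {"a":1,"glo":62,"l":50,"n":61,"rmw":27,"xz":21}
After op 17 (replace /n 30): {"a":1,"glo":62,"l":50,"n":30,"rmw":27,"xz":21}
After op 18 (replace /l 82): {"a":1,"glo":62,"l":82,"n":30,"rmw":27,"xz":21}
After op 19 (add /xz 11): {"a":1,"glo":62,"l":82,"n":30,"rmw":27,"xz":11}
After op 20 (add /db 32): {"a":1,"db":32,"glo":62,"l":82,"n":30,"rmw":27,"xz":11}
Value at /n: 30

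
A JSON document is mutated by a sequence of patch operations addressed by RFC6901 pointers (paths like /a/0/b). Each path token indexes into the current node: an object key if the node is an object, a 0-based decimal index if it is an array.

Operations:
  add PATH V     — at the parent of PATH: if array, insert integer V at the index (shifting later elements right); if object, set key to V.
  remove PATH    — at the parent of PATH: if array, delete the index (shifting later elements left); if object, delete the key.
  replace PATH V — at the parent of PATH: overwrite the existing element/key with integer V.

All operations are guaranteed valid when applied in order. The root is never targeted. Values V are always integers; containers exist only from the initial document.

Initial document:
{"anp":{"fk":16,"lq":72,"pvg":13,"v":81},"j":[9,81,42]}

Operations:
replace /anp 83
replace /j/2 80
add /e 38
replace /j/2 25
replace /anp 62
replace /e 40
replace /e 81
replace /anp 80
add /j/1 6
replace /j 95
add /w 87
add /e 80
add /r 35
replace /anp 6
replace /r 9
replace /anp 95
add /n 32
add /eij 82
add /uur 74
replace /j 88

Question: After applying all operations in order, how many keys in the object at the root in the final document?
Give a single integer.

After op 1 (replace /anp 83): {"anp":83,"j":[9,81,42]}
After op 2 (replace /j/2 80): {"anp":83,"j":[9,81,80]}
After op 3 (add /e 38): {"anp":83,"e":38,"j":[9,81,80]}
After op 4 (replace /j/2 25): {"anp":83,"e":38,"j":[9,81,25]}
After op 5 (replace /anp 62): {"anp":62,"e":38,"j":[9,81,25]}
After op 6 (replace /e 40): {"anp":62,"e":40,"j":[9,81,25]}
After op 7 (replace /e 81): {"anp":62,"e":81,"j":[9,81,25]}
After op 8 (replace /anp 80): {"anp":80,"e":81,"j":[9,81,25]}
After op 9 (add /j/1 6): {"anp":80,"e":81,"j":[9,6,81,25]}
After op 10 (replace /j 95): {"anp":80,"e":81,"j":95}
After op 11 (add /w 87): {"anp":80,"e":81,"j":95,"w":87}
After op 12 (add /e 80): {"anp":80,"e":80,"j":95,"w":87}
After op 13 (add /r 35): {"anp":80,"e":80,"j":95,"r":35,"w":87}
After op 14 (replace /anp 6): {"anp":6,"e":80,"j":95,"r":35,"w":87}
After op 15 (replace /r 9): {"anp":6,"e":80,"j":95,"r":9,"w":87}
After op 16 (replace /anp 95): {"anp":95,"e":80,"j":95,"r":9,"w":87}
After op 17 (add /n 32): {"anp":95,"e":80,"j":95,"n":32,"r":9,"w":87}
After op 18 (add /eij 82): {"anp":95,"e":80,"eij":82,"j":95,"n":32,"r":9,"w":87}
After op 19 (add /uur 74): {"anp":95,"e":80,"eij":82,"j":95,"n":32,"r":9,"uur":74,"w":87}
After op 20 (replace /j 88): {"anp":95,"e":80,"eij":82,"j":88,"n":32,"r":9,"uur":74,"w":87}
Size at the root: 8

Answer: 8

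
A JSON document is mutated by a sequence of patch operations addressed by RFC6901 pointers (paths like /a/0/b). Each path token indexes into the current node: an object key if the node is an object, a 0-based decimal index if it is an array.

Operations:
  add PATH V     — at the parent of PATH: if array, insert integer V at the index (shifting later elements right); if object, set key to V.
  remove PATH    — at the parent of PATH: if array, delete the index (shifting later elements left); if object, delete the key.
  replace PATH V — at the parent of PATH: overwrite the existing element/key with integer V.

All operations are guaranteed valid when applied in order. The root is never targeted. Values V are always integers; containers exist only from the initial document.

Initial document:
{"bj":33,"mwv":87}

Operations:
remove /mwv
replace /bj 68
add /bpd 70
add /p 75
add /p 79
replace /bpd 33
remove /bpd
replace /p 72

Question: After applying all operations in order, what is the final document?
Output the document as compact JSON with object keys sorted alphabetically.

After op 1 (remove /mwv): {"bj":33}
After op 2 (replace /bj 68): {"bj":68}
After op 3 (add /bpd 70): {"bj":68,"bpd":70}
After op 4 (add /p 75): {"bj":68,"bpd":70,"p":75}
After op 5 (add /p 79): {"bj":68,"bpd":70,"p":79}
After op 6 (replace /bpd 33): {"bj":68,"bpd":33,"p":79}
After op 7 (remove /bpd): {"bj":68,"p":79}
After op 8 (replace /p 72): {"bj":68,"p":72}

Answer: {"bj":68,"p":72}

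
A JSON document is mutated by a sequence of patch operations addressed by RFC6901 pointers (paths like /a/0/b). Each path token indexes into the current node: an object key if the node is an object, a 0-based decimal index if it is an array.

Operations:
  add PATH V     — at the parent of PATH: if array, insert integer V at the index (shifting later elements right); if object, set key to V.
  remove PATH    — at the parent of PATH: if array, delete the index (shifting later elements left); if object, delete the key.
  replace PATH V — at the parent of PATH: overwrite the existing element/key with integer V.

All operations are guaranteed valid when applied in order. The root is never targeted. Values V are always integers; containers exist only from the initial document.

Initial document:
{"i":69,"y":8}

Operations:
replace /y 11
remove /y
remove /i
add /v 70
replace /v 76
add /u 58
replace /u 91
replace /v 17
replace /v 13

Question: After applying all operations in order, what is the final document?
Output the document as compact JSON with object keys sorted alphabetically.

Answer: {"u":91,"v":13}

Derivation:
After op 1 (replace /y 11): {"i":69,"y":11}
After op 2 (remove /y): {"i":69}
After op 3 (remove /i): {}
After op 4 (add /v 70): {"v":70}
After op 5 (replace /v 76): {"v":76}
After op 6 (add /u 58): {"u":58,"v":76}
After op 7 (replace /u 91): {"u":91,"v":76}
After op 8 (replace /v 17): {"u":91,"v":17}
After op 9 (replace /v 13): {"u":91,"v":13}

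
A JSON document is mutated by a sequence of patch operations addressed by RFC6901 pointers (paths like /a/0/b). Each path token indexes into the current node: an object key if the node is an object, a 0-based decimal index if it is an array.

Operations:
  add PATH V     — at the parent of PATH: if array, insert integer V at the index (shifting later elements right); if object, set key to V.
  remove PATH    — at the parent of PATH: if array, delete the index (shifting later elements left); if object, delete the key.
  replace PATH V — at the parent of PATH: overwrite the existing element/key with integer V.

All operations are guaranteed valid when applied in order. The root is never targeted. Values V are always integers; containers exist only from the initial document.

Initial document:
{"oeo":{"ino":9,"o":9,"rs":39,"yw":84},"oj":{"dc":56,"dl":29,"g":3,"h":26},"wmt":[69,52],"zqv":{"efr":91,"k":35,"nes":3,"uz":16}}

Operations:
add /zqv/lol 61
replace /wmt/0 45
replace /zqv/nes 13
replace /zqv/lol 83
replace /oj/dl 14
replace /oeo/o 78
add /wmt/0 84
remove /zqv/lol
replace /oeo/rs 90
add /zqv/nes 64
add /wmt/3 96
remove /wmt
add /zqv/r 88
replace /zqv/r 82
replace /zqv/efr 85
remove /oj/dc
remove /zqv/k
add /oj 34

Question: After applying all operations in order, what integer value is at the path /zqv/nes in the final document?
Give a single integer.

Answer: 64

Derivation:
After op 1 (add /zqv/lol 61): {"oeo":{"ino":9,"o":9,"rs":39,"yw":84},"oj":{"dc":56,"dl":29,"g":3,"h":26},"wmt":[69,52],"zqv":{"efr":91,"k":35,"lol":61,"nes":3,"uz":16}}
After op 2 (replace /wmt/0 45): {"oeo":{"ino":9,"o":9,"rs":39,"yw":84},"oj":{"dc":56,"dl":29,"g":3,"h":26},"wmt":[45,52],"zqv":{"efr":91,"k":35,"lol":61,"nes":3,"uz":16}}
After op 3 (replace /zqv/nes 13): {"oeo":{"ino":9,"o":9,"rs":39,"yw":84},"oj":{"dc":56,"dl":29,"g":3,"h":26},"wmt":[45,52],"zqv":{"efr":91,"k":35,"lol":61,"nes":13,"uz":16}}
After op 4 (replace /zqv/lol 83): {"oeo":{"ino":9,"o":9,"rs":39,"yw":84},"oj":{"dc":56,"dl":29,"g":3,"h":26},"wmt":[45,52],"zqv":{"efr":91,"k":35,"lol":83,"nes":13,"uz":16}}
After op 5 (replace /oj/dl 14): {"oeo":{"ino":9,"o":9,"rs":39,"yw":84},"oj":{"dc":56,"dl":14,"g":3,"h":26},"wmt":[45,52],"zqv":{"efr":91,"k":35,"lol":83,"nes":13,"uz":16}}
After op 6 (replace /oeo/o 78): {"oeo":{"ino":9,"o":78,"rs":39,"yw":84},"oj":{"dc":56,"dl":14,"g":3,"h":26},"wmt":[45,52],"zqv":{"efr":91,"k":35,"lol":83,"nes":13,"uz":16}}
After op 7 (add /wmt/0 84): {"oeo":{"ino":9,"o":78,"rs":39,"yw":84},"oj":{"dc":56,"dl":14,"g":3,"h":26},"wmt":[84,45,52],"zqv":{"efr":91,"k":35,"lol":83,"nes":13,"uz":16}}
After op 8 (remove /zqv/lol): {"oeo":{"ino":9,"o":78,"rs":39,"yw":84},"oj":{"dc":56,"dl":14,"g":3,"h":26},"wmt":[84,45,52],"zqv":{"efr":91,"k":35,"nes":13,"uz":16}}
After op 9 (replace /oeo/rs 90): {"oeo":{"ino":9,"o":78,"rs":90,"yw":84},"oj":{"dc":56,"dl":14,"g":3,"h":26},"wmt":[84,45,52],"zqv":{"efr":91,"k":35,"nes":13,"uz":16}}
After op 10 (add /zqv/nes 64): {"oeo":{"ino":9,"o":78,"rs":90,"yw":84},"oj":{"dc":56,"dl":14,"g":3,"h":26},"wmt":[84,45,52],"zqv":{"efr":91,"k":35,"nes":64,"uz":16}}
After op 11 (add /wmt/3 96): {"oeo":{"ino":9,"o":78,"rs":90,"yw":84},"oj":{"dc":56,"dl":14,"g":3,"h":26},"wmt":[84,45,52,96],"zqv":{"efr":91,"k":35,"nes":64,"uz":16}}
After op 12 (remove /wmt): {"oeo":{"ino":9,"o":78,"rs":90,"yw":84},"oj":{"dc":56,"dl":14,"g":3,"h":26},"zqv":{"efr":91,"k":35,"nes":64,"uz":16}}
After op 13 (add /zqv/r 88): {"oeo":{"ino":9,"o":78,"rs":90,"yw":84},"oj":{"dc":56,"dl":14,"g":3,"h":26},"zqv":{"efr":91,"k":35,"nes":64,"r":88,"uz":16}}
After op 14 (replace /zqv/r 82): {"oeo":{"ino":9,"o":78,"rs":90,"yw":84},"oj":{"dc":56,"dl":14,"g":3,"h":26},"zqv":{"efr":91,"k":35,"nes":64,"r":82,"uz":16}}
After op 15 (replace /zqv/efr 85): {"oeo":{"ino":9,"o":78,"rs":90,"yw":84},"oj":{"dc":56,"dl":14,"g":3,"h":26},"zqv":{"efr":85,"k":35,"nes":64,"r":82,"uz":16}}
After op 16 (remove /oj/dc): {"oeo":{"ino":9,"o":78,"rs":90,"yw":84},"oj":{"dl":14,"g":3,"h":26},"zqv":{"efr":85,"k":35,"nes":64,"r":82,"uz":16}}
After op 17 (remove /zqv/k): {"oeo":{"ino":9,"o":78,"rs":90,"yw":84},"oj":{"dl":14,"g":3,"h":26},"zqv":{"efr":85,"nes":64,"r":82,"uz":16}}
After op 18 (add /oj 34): {"oeo":{"ino":9,"o":78,"rs":90,"yw":84},"oj":34,"zqv":{"efr":85,"nes":64,"r":82,"uz":16}}
Value at /zqv/nes: 64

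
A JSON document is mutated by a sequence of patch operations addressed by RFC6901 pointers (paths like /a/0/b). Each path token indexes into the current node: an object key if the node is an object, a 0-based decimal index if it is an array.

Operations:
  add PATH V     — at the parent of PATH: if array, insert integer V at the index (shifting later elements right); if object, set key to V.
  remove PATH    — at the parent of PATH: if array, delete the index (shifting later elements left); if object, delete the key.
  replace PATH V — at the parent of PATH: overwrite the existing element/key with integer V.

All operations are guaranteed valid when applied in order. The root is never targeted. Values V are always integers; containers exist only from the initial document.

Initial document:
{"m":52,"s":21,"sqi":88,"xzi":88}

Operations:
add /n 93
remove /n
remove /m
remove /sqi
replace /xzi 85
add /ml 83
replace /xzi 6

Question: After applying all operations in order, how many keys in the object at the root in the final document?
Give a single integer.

After op 1 (add /n 93): {"m":52,"n":93,"s":21,"sqi":88,"xzi":88}
After op 2 (remove /n): {"m":52,"s":21,"sqi":88,"xzi":88}
After op 3 (remove /m): {"s":21,"sqi":88,"xzi":88}
After op 4 (remove /sqi): {"s":21,"xzi":88}
After op 5 (replace /xzi 85): {"s":21,"xzi":85}
After op 6 (add /ml 83): {"ml":83,"s":21,"xzi":85}
After op 7 (replace /xzi 6): {"ml":83,"s":21,"xzi":6}
Size at the root: 3

Answer: 3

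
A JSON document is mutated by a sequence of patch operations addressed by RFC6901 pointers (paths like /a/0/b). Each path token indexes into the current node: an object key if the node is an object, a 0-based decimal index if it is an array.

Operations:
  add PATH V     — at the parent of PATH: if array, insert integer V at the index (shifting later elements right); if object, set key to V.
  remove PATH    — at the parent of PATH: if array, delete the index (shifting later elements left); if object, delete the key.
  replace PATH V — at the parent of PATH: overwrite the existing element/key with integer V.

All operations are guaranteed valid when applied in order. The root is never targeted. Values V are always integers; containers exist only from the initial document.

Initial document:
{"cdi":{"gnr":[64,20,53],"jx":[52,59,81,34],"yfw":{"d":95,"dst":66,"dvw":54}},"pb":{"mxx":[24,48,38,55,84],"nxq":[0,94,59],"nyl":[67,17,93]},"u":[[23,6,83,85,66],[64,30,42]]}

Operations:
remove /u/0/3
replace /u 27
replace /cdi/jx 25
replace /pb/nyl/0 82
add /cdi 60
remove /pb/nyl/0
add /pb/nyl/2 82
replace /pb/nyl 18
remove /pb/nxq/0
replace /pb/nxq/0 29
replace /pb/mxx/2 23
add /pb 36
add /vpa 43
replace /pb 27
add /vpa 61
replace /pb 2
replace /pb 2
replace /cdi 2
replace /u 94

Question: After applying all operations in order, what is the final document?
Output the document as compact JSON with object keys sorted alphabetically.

After op 1 (remove /u/0/3): {"cdi":{"gnr":[64,20,53],"jx":[52,59,81,34],"yfw":{"d":95,"dst":66,"dvw":54}},"pb":{"mxx":[24,48,38,55,84],"nxq":[0,94,59],"nyl":[67,17,93]},"u":[[23,6,83,66],[64,30,42]]}
After op 2 (replace /u 27): {"cdi":{"gnr":[64,20,53],"jx":[52,59,81,34],"yfw":{"d":95,"dst":66,"dvw":54}},"pb":{"mxx":[24,48,38,55,84],"nxq":[0,94,59],"nyl":[67,17,93]},"u":27}
After op 3 (replace /cdi/jx 25): {"cdi":{"gnr":[64,20,53],"jx":25,"yfw":{"d":95,"dst":66,"dvw":54}},"pb":{"mxx":[24,48,38,55,84],"nxq":[0,94,59],"nyl":[67,17,93]},"u":27}
After op 4 (replace /pb/nyl/0 82): {"cdi":{"gnr":[64,20,53],"jx":25,"yfw":{"d":95,"dst":66,"dvw":54}},"pb":{"mxx":[24,48,38,55,84],"nxq":[0,94,59],"nyl":[82,17,93]},"u":27}
After op 5 (add /cdi 60): {"cdi":60,"pb":{"mxx":[24,48,38,55,84],"nxq":[0,94,59],"nyl":[82,17,93]},"u":27}
After op 6 (remove /pb/nyl/0): {"cdi":60,"pb":{"mxx":[24,48,38,55,84],"nxq":[0,94,59],"nyl":[17,93]},"u":27}
After op 7 (add /pb/nyl/2 82): {"cdi":60,"pb":{"mxx":[24,48,38,55,84],"nxq":[0,94,59],"nyl":[17,93,82]},"u":27}
After op 8 (replace /pb/nyl 18): {"cdi":60,"pb":{"mxx":[24,48,38,55,84],"nxq":[0,94,59],"nyl":18},"u":27}
After op 9 (remove /pb/nxq/0): {"cdi":60,"pb":{"mxx":[24,48,38,55,84],"nxq":[94,59],"nyl":18},"u":27}
After op 10 (replace /pb/nxq/0 29): {"cdi":60,"pb":{"mxx":[24,48,38,55,84],"nxq":[29,59],"nyl":18},"u":27}
After op 11 (replace /pb/mxx/2 23): {"cdi":60,"pb":{"mxx":[24,48,23,55,84],"nxq":[29,59],"nyl":18},"u":27}
After op 12 (add /pb 36): {"cdi":60,"pb":36,"u":27}
After op 13 (add /vpa 43): {"cdi":60,"pb":36,"u":27,"vpa":43}
After op 14 (replace /pb 27): {"cdi":60,"pb":27,"u":27,"vpa":43}
After op 15 (add /vpa 61): {"cdi":60,"pb":27,"u":27,"vpa":61}
After op 16 (replace /pb 2): {"cdi":60,"pb":2,"u":27,"vpa":61}
After op 17 (replace /pb 2): {"cdi":60,"pb":2,"u":27,"vpa":61}
After op 18 (replace /cdi 2): {"cdi":2,"pb":2,"u":27,"vpa":61}
After op 19 (replace /u 94): {"cdi":2,"pb":2,"u":94,"vpa":61}

Answer: {"cdi":2,"pb":2,"u":94,"vpa":61}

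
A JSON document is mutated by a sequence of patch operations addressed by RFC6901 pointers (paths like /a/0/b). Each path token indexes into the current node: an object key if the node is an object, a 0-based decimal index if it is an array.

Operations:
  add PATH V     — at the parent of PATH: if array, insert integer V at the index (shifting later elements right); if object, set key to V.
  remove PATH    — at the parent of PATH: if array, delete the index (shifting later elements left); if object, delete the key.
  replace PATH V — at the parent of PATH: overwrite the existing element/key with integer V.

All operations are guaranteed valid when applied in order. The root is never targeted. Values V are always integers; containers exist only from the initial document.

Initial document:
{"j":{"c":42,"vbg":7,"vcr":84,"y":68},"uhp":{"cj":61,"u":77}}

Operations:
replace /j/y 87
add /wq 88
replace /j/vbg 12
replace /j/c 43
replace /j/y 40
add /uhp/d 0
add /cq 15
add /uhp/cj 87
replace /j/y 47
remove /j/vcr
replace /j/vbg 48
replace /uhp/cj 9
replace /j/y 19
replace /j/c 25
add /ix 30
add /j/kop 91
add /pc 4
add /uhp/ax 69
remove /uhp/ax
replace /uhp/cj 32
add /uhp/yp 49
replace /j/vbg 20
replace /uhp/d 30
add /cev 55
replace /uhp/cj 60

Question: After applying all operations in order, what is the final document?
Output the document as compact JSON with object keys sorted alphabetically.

After op 1 (replace /j/y 87): {"j":{"c":42,"vbg":7,"vcr":84,"y":87},"uhp":{"cj":61,"u":77}}
After op 2 (add /wq 88): {"j":{"c":42,"vbg":7,"vcr":84,"y":87},"uhp":{"cj":61,"u":77},"wq":88}
After op 3 (replace /j/vbg 12): {"j":{"c":42,"vbg":12,"vcr":84,"y":87},"uhp":{"cj":61,"u":77},"wq":88}
After op 4 (replace /j/c 43): {"j":{"c":43,"vbg":12,"vcr":84,"y":87},"uhp":{"cj":61,"u":77},"wq":88}
After op 5 (replace /j/y 40): {"j":{"c":43,"vbg":12,"vcr":84,"y":40},"uhp":{"cj":61,"u":77},"wq":88}
After op 6 (add /uhp/d 0): {"j":{"c":43,"vbg":12,"vcr":84,"y":40},"uhp":{"cj":61,"d":0,"u":77},"wq":88}
After op 7 (add /cq 15): {"cq":15,"j":{"c":43,"vbg":12,"vcr":84,"y":40},"uhp":{"cj":61,"d":0,"u":77},"wq":88}
After op 8 (add /uhp/cj 87): {"cq":15,"j":{"c":43,"vbg":12,"vcr":84,"y":40},"uhp":{"cj":87,"d":0,"u":77},"wq":88}
After op 9 (replace /j/y 47): {"cq":15,"j":{"c":43,"vbg":12,"vcr":84,"y":47},"uhp":{"cj":87,"d":0,"u":77},"wq":88}
After op 10 (remove /j/vcr): {"cq":15,"j":{"c":43,"vbg":12,"y":47},"uhp":{"cj":87,"d":0,"u":77},"wq":88}
After op 11 (replace /j/vbg 48): {"cq":15,"j":{"c":43,"vbg":48,"y":47},"uhp":{"cj":87,"d":0,"u":77},"wq":88}
After op 12 (replace /uhp/cj 9): {"cq":15,"j":{"c":43,"vbg":48,"y":47},"uhp":{"cj":9,"d":0,"u":77},"wq":88}
After op 13 (replace /j/y 19): {"cq":15,"j":{"c":43,"vbg":48,"y":19},"uhp":{"cj":9,"d":0,"u":77},"wq":88}
After op 14 (replace /j/c 25): {"cq":15,"j":{"c":25,"vbg":48,"y":19},"uhp":{"cj":9,"d":0,"u":77},"wq":88}
After op 15 (add /ix 30): {"cq":15,"ix":30,"j":{"c":25,"vbg":48,"y":19},"uhp":{"cj":9,"d":0,"u":77},"wq":88}
After op 16 (add /j/kop 91): {"cq":15,"ix":30,"j":{"c":25,"kop":91,"vbg":48,"y":19},"uhp":{"cj":9,"d":0,"u":77},"wq":88}
After op 17 (add /pc 4): {"cq":15,"ix":30,"j":{"c":25,"kop":91,"vbg":48,"y":19},"pc":4,"uhp":{"cj":9,"d":0,"u":77},"wq":88}
After op 18 (add /uhp/ax 69): {"cq":15,"ix":30,"j":{"c":25,"kop":91,"vbg":48,"y":19},"pc":4,"uhp":{"ax":69,"cj":9,"d":0,"u":77},"wq":88}
After op 19 (remove /uhp/ax): {"cq":15,"ix":30,"j":{"c":25,"kop":91,"vbg":48,"y":19},"pc":4,"uhp":{"cj":9,"d":0,"u":77},"wq":88}
After op 20 (replace /uhp/cj 32): {"cq":15,"ix":30,"j":{"c":25,"kop":91,"vbg":48,"y":19},"pc":4,"uhp":{"cj":32,"d":0,"u":77},"wq":88}
After op 21 (add /uhp/yp 49): {"cq":15,"ix":30,"j":{"c":25,"kop":91,"vbg":48,"y":19},"pc":4,"uhp":{"cj":32,"d":0,"u":77,"yp":49},"wq":88}
After op 22 (replace /j/vbg 20): {"cq":15,"ix":30,"j":{"c":25,"kop":91,"vbg":20,"y":19},"pc":4,"uhp":{"cj":32,"d":0,"u":77,"yp":49},"wq":88}
After op 23 (replace /uhp/d 30): {"cq":15,"ix":30,"j":{"c":25,"kop":91,"vbg":20,"y":19},"pc":4,"uhp":{"cj":32,"d":30,"u":77,"yp":49},"wq":88}
After op 24 (add /cev 55): {"cev":55,"cq":15,"ix":30,"j":{"c":25,"kop":91,"vbg":20,"y":19},"pc":4,"uhp":{"cj":32,"d":30,"u":77,"yp":49},"wq":88}
After op 25 (replace /uhp/cj 60): {"cev":55,"cq":15,"ix":30,"j":{"c":25,"kop":91,"vbg":20,"y":19},"pc":4,"uhp":{"cj":60,"d":30,"u":77,"yp":49},"wq":88}

Answer: {"cev":55,"cq":15,"ix":30,"j":{"c":25,"kop":91,"vbg":20,"y":19},"pc":4,"uhp":{"cj":60,"d":30,"u":77,"yp":49},"wq":88}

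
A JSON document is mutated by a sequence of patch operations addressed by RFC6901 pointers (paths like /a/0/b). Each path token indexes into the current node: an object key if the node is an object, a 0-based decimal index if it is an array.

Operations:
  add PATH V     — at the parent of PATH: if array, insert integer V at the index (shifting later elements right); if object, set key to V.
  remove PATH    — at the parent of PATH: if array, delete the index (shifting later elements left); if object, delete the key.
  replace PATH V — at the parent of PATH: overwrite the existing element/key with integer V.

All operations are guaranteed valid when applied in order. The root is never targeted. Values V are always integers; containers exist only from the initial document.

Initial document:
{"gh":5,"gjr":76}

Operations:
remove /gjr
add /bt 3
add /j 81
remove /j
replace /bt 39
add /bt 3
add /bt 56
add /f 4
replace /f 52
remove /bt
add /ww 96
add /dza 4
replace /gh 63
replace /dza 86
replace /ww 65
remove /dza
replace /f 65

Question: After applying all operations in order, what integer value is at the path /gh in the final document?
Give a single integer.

Answer: 63

Derivation:
After op 1 (remove /gjr): {"gh":5}
After op 2 (add /bt 3): {"bt":3,"gh":5}
After op 3 (add /j 81): {"bt":3,"gh":5,"j":81}
After op 4 (remove /j): {"bt":3,"gh":5}
After op 5 (replace /bt 39): {"bt":39,"gh":5}
After op 6 (add /bt 3): {"bt":3,"gh":5}
After op 7 (add /bt 56): {"bt":56,"gh":5}
After op 8 (add /f 4): {"bt":56,"f":4,"gh":5}
After op 9 (replace /f 52): {"bt":56,"f":52,"gh":5}
After op 10 (remove /bt): {"f":52,"gh":5}
After op 11 (add /ww 96): {"f":52,"gh":5,"ww":96}
After op 12 (add /dza 4): {"dza":4,"f":52,"gh":5,"ww":96}
After op 13 (replace /gh 63): {"dza":4,"f":52,"gh":63,"ww":96}
After op 14 (replace /dza 86): {"dza":86,"f":52,"gh":63,"ww":96}
After op 15 (replace /ww 65): {"dza":86,"f":52,"gh":63,"ww":65}
After op 16 (remove /dza): {"f":52,"gh":63,"ww":65}
After op 17 (replace /f 65): {"f":65,"gh":63,"ww":65}
Value at /gh: 63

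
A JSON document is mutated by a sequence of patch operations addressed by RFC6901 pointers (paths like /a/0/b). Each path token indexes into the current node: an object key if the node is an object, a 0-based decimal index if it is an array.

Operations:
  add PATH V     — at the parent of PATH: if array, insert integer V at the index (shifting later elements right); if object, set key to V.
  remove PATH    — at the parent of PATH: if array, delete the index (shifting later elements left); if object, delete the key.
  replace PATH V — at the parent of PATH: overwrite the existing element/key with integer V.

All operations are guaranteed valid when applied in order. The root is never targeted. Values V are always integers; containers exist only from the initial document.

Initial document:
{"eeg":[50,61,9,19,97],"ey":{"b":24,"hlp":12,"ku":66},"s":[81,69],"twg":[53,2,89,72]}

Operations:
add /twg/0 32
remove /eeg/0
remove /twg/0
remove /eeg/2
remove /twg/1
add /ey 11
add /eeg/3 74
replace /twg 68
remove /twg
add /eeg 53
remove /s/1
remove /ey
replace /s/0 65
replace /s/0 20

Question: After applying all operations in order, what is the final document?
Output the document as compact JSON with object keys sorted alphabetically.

Answer: {"eeg":53,"s":[20]}

Derivation:
After op 1 (add /twg/0 32): {"eeg":[50,61,9,19,97],"ey":{"b":24,"hlp":12,"ku":66},"s":[81,69],"twg":[32,53,2,89,72]}
After op 2 (remove /eeg/0): {"eeg":[61,9,19,97],"ey":{"b":24,"hlp":12,"ku":66},"s":[81,69],"twg":[32,53,2,89,72]}
After op 3 (remove /twg/0): {"eeg":[61,9,19,97],"ey":{"b":24,"hlp":12,"ku":66},"s":[81,69],"twg":[53,2,89,72]}
After op 4 (remove /eeg/2): {"eeg":[61,9,97],"ey":{"b":24,"hlp":12,"ku":66},"s":[81,69],"twg":[53,2,89,72]}
After op 5 (remove /twg/1): {"eeg":[61,9,97],"ey":{"b":24,"hlp":12,"ku":66},"s":[81,69],"twg":[53,89,72]}
After op 6 (add /ey 11): {"eeg":[61,9,97],"ey":11,"s":[81,69],"twg":[53,89,72]}
After op 7 (add /eeg/3 74): {"eeg":[61,9,97,74],"ey":11,"s":[81,69],"twg":[53,89,72]}
After op 8 (replace /twg 68): {"eeg":[61,9,97,74],"ey":11,"s":[81,69],"twg":68}
After op 9 (remove /twg): {"eeg":[61,9,97,74],"ey":11,"s":[81,69]}
After op 10 (add /eeg 53): {"eeg":53,"ey":11,"s":[81,69]}
After op 11 (remove /s/1): {"eeg":53,"ey":11,"s":[81]}
After op 12 (remove /ey): {"eeg":53,"s":[81]}
After op 13 (replace /s/0 65): {"eeg":53,"s":[65]}
After op 14 (replace /s/0 20): {"eeg":53,"s":[20]}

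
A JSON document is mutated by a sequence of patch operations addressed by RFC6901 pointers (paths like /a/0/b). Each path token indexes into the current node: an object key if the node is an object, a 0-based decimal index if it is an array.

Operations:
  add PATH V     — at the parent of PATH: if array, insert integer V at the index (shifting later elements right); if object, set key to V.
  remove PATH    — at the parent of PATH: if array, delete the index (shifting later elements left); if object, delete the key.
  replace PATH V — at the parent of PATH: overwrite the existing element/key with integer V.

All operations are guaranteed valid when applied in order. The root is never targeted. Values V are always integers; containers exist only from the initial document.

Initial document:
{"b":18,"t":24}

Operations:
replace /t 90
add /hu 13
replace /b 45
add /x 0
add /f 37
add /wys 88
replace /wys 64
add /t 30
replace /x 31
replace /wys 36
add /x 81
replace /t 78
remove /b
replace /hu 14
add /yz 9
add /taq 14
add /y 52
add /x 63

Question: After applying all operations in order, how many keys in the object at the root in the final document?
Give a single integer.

Answer: 8

Derivation:
After op 1 (replace /t 90): {"b":18,"t":90}
After op 2 (add /hu 13): {"b":18,"hu":13,"t":90}
After op 3 (replace /b 45): {"b":45,"hu":13,"t":90}
After op 4 (add /x 0): {"b":45,"hu":13,"t":90,"x":0}
After op 5 (add /f 37): {"b":45,"f":37,"hu":13,"t":90,"x":0}
After op 6 (add /wys 88): {"b":45,"f":37,"hu":13,"t":90,"wys":88,"x":0}
After op 7 (replace /wys 64): {"b":45,"f":37,"hu":13,"t":90,"wys":64,"x":0}
After op 8 (add /t 30): {"b":45,"f":37,"hu":13,"t":30,"wys":64,"x":0}
After op 9 (replace /x 31): {"b":45,"f":37,"hu":13,"t":30,"wys":64,"x":31}
After op 10 (replace /wys 36): {"b":45,"f":37,"hu":13,"t":30,"wys":36,"x":31}
After op 11 (add /x 81): {"b":45,"f":37,"hu":13,"t":30,"wys":36,"x":81}
After op 12 (replace /t 78): {"b":45,"f":37,"hu":13,"t":78,"wys":36,"x":81}
After op 13 (remove /b): {"f":37,"hu":13,"t":78,"wys":36,"x":81}
After op 14 (replace /hu 14): {"f":37,"hu":14,"t":78,"wys":36,"x":81}
After op 15 (add /yz 9): {"f":37,"hu":14,"t":78,"wys":36,"x":81,"yz":9}
After op 16 (add /taq 14): {"f":37,"hu":14,"t":78,"taq":14,"wys":36,"x":81,"yz":9}
After op 17 (add /y 52): {"f":37,"hu":14,"t":78,"taq":14,"wys":36,"x":81,"y":52,"yz":9}
After op 18 (add /x 63): {"f":37,"hu":14,"t":78,"taq":14,"wys":36,"x":63,"y":52,"yz":9}
Size at the root: 8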